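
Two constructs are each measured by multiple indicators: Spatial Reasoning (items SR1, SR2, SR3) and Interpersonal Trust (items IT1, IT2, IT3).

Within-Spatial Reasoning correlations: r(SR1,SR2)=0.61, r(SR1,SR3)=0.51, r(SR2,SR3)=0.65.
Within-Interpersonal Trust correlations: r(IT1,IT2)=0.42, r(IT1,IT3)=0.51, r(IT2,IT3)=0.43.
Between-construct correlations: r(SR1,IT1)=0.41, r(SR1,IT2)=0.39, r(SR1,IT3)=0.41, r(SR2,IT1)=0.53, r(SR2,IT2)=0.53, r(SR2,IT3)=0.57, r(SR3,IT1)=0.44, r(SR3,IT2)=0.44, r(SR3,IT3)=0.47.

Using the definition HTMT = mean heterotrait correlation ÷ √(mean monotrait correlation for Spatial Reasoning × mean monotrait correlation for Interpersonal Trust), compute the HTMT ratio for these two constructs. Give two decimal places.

0.90

Mean between = 4.19/9 = 0.4656.
Mean within-SR = 1.77/3 = 0.5900; mean within-IT = 1.36/3 = 0.4533.
Geometric mean = √(0.5900 × 0.4533) = 0.5172.
HTMT = 0.4656 / 0.5172 = 0.90.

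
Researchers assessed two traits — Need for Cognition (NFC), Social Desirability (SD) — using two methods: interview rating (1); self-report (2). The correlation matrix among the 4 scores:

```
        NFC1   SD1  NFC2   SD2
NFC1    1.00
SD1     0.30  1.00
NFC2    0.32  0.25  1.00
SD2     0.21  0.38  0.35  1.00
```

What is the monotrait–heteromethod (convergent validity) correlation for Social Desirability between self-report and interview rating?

0.38

Same trait (SD), different methods: r(SD2, SD1) = 0.38.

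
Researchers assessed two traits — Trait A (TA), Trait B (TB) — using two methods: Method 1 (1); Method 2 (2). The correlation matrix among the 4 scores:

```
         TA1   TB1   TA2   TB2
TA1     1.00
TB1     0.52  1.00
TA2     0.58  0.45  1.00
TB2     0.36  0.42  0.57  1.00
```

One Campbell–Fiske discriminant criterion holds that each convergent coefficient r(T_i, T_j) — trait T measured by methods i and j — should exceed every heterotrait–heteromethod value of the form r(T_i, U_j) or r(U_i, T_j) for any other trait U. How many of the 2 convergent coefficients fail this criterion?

1

Checking each validity diagonal entry against its comparison values:
TA (methods 1·2): 0.58 vs {0.36, 0.45} → pass.
TB (methods 1·2): 0.42 vs {0.45, 0.36} → fail.
1 of 2 fail.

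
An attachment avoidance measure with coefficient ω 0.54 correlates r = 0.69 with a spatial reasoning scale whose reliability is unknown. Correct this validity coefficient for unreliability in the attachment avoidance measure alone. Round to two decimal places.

0.94

Single correction: r_c = r_obs / √r_xx = 0.69 / √0.54 = 0.69 / 0.7348 ≈ 0.94.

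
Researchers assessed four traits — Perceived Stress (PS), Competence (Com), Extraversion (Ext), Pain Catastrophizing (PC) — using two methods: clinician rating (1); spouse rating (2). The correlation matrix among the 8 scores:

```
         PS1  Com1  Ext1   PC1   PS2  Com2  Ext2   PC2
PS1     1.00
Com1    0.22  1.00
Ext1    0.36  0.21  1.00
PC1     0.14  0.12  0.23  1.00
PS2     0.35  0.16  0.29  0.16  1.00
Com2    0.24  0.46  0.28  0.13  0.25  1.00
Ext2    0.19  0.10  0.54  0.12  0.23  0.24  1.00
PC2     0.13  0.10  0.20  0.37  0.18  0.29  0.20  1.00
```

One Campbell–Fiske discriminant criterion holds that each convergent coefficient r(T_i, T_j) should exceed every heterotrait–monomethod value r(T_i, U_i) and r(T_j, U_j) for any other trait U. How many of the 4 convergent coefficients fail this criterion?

Each convergent coefficient versus the relevant comparison correlations:
PS (methods 1·2): 0.35 vs {0.22, 0.25, 0.36, 0.23, 0.14, 0.18} → fail.
Com (methods 1·2): 0.46 vs {0.22, 0.25, 0.21, 0.24, 0.12, 0.29} → pass.
Ext (methods 1·2): 0.54 vs {0.36, 0.23, 0.21, 0.24, 0.23, 0.20} → pass.
PC (methods 1·2): 0.37 vs {0.14, 0.18, 0.12, 0.29, 0.23, 0.20} → pass.
1 of 4 fail.

1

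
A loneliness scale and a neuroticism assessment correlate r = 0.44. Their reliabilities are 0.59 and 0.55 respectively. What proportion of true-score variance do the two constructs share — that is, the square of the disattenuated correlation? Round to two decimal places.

0.60

Disattenuated r = 0.44 / √(0.59 × 0.55) = 0.44 / 0.5696 = 0.7725.
Shared true-score variance = 0.7725² = 0.5968 ≈ 0.60.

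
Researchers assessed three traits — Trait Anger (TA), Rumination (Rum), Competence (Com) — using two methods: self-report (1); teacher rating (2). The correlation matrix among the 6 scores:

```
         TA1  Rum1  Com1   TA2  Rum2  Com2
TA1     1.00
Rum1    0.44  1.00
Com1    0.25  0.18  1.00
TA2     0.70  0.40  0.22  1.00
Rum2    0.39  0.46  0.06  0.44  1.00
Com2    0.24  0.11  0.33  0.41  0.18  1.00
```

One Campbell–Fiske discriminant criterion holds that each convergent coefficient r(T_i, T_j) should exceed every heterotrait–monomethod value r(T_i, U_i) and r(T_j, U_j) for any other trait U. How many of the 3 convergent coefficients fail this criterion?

Checking each validity diagonal entry against its comparison values:
TA (methods 1·2): 0.70 vs {0.44, 0.44, 0.25, 0.41} → pass.
Rum (methods 1·2): 0.46 vs {0.44, 0.44, 0.18, 0.18} → pass.
Com (methods 1·2): 0.33 vs {0.25, 0.41, 0.18, 0.18} → fail.
1 of 3 fail.

1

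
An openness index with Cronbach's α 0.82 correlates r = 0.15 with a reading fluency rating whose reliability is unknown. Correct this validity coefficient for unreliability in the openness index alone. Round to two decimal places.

Single correction: r_c = r_obs / √r_xx = 0.15 / √0.82 = 0.15 / 0.9055 ≈ 0.17.

0.17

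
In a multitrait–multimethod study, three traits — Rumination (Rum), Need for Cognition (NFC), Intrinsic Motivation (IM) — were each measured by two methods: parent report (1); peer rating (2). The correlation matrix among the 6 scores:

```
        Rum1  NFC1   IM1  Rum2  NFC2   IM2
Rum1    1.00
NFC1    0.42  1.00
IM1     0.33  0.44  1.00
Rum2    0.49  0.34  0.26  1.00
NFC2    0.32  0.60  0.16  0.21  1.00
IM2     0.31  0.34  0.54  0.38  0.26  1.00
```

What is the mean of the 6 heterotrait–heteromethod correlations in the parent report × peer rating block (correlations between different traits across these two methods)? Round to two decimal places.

0.29

HTHM values (method 1 × method 2): 0.32, 0.31, 0.34, 0.34, 0.26, 0.16; mean = 1.73/6 = 0.29.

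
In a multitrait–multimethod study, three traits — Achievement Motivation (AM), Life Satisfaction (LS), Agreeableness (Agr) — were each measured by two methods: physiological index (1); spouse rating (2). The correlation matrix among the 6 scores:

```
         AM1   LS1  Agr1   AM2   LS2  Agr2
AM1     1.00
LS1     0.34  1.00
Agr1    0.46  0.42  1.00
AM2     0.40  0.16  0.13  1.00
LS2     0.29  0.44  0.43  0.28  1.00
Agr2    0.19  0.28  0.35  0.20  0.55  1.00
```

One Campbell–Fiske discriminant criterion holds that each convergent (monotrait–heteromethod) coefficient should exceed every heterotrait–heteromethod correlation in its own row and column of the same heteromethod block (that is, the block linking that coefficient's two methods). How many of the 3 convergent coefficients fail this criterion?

Each convergent coefficient versus the relevant comparison correlations:
AM (methods 1·2): 0.40 vs {0.29, 0.16, 0.19, 0.13} → pass.
LS (methods 1·2): 0.44 vs {0.16, 0.29, 0.28, 0.43} → pass.
Agr (methods 1·2): 0.35 vs {0.13, 0.19, 0.43, 0.28} → fail.
1 of 3 fail.

1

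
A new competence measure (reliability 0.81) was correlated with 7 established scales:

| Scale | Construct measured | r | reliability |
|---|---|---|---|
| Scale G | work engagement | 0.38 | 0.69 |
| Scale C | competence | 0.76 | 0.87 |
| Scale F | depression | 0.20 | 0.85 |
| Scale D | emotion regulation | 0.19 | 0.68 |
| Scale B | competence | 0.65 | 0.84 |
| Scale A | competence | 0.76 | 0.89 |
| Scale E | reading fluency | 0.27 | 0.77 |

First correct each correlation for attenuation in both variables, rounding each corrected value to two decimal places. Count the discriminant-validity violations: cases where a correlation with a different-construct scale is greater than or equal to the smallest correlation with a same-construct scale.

Disattenuated r (r / √(r_scale · r_new)):
  Scale G (disc): 0.38 / √(0.69·0.81) = 0.51
  Scale C (conv): 0.76 / √(0.87·0.81) = 0.91
  Scale F (disc): 0.20 / √(0.85·0.81) = 0.24
  Scale D (disc): 0.19 / √(0.68·0.81) = 0.26
  Scale B (conv): 0.65 / √(0.84·0.81) = 0.79
  Scale A (conv): 0.76 / √(0.89·0.81) = 0.90
  Scale E (disc): 0.27 / √(0.77·0.81) = 0.34
Smallest convergent = 0.79. Discriminant values: 0.51, 0.24, 0.26, 0.34; count ≥ 0.79 → 0.

0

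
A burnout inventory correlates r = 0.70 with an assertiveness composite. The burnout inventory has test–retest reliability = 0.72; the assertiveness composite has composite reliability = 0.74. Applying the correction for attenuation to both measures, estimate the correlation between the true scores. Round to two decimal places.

0.96

r_true = r_obs / √(r_xx · r_yy) = 0.70 / √(0.72 × 0.74) = 0.70 / √0.5328 = 0.70 / 0.7299 ≈ 0.96.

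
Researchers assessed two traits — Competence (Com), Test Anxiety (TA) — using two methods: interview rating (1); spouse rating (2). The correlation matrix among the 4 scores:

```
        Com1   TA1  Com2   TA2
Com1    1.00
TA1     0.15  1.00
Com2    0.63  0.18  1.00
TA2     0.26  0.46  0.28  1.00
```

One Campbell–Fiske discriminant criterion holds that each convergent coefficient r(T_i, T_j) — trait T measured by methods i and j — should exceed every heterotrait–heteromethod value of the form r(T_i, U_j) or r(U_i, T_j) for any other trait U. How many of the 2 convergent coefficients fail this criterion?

Convergent coefficients and their comparison sets:
Com (methods 1·2): 0.63 vs {0.26, 0.18} → pass.
TA (methods 1·2): 0.46 vs {0.18, 0.26} → pass.
0 of 2 fail.

0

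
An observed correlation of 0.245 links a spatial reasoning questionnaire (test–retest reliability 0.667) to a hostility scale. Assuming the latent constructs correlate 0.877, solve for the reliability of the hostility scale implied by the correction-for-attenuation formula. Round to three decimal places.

0.117

r_true = r_obs / √(r_xx · r_yy) ⇒ 0.877 = 0.245 / √(0.667 · r_yy).
√(0.667 · r_yy) = 0.245 / 0.877 = 0.2794; 0.667 · r_yy = 0.0781; r_yy = 0.0781 / 0.667 ≈ 0.117.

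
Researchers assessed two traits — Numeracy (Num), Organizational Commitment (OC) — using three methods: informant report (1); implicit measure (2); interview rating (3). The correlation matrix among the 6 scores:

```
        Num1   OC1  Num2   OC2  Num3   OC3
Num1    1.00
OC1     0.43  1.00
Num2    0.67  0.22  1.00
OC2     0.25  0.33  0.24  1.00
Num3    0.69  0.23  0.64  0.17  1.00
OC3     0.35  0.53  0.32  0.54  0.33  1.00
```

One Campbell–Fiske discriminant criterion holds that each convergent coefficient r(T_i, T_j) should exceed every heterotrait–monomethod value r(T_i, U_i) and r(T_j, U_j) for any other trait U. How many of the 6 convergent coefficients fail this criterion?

Checking each validity diagonal entry against its comparison values:
Num (methods 1·2): 0.67 vs {0.43, 0.24} → pass.
Num (methods 1·3): 0.69 vs {0.43, 0.33} → pass.
Num (methods 2·3): 0.64 vs {0.24, 0.33} → pass.
OC (methods 1·2): 0.33 vs {0.43, 0.24} → fail.
OC (methods 1·3): 0.53 vs {0.43, 0.33} → pass.
OC (methods 2·3): 0.54 vs {0.24, 0.33} → pass.
1 of 6 fail.

1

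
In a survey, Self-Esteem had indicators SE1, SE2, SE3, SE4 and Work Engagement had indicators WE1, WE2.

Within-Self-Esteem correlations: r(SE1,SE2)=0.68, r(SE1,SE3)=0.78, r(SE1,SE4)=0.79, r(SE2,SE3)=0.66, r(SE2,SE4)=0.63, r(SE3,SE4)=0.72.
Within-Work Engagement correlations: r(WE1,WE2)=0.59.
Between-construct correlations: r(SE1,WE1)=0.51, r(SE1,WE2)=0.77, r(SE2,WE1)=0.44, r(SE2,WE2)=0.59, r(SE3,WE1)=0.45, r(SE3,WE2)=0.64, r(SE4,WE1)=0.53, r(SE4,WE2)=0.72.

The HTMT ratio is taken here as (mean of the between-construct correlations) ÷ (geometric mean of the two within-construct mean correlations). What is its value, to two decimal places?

0.90

Mean heterotrait r = 4.65/8 = 0.5813.
Mean within-SE = 4.26/6 = 0.7100; mean within-WE = 0.59/1 = 0.5900.
Geometric mean = √(0.7100 × 0.5900) = 0.6472.
HTMT = 0.5813 / 0.6472 = 0.90.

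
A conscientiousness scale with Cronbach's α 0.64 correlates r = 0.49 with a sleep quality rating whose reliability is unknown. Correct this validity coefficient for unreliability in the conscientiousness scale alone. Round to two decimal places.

Single correction: r_c = r_obs / √r_xx = 0.49 / √0.64 = 0.49 / 0.8000 ≈ 0.61.

0.61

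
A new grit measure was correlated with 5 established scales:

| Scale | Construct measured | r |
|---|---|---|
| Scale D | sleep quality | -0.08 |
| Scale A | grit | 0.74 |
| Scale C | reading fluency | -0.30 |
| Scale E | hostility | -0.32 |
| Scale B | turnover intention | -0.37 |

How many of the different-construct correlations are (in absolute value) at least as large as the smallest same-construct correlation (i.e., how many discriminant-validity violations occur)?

Convergent (same construct = grit): Scale A.
Smallest convergent = 0.74. Discriminant |r|: 0.08, 0.30, 0.32, 0.37; count ≥ 0.74 → 0.

0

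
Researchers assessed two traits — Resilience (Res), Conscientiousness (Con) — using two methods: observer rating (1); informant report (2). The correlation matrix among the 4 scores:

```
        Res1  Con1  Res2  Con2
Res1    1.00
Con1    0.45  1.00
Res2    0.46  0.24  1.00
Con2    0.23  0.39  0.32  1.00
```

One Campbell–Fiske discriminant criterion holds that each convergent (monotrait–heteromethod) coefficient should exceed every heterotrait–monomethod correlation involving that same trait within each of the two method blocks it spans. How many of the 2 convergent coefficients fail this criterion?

Each convergent coefficient versus the relevant comparison correlations:
Res (methods 1·2): 0.46 vs {0.45, 0.32} → pass.
Con (methods 1·2): 0.39 vs {0.45, 0.32} → fail.
1 of 2 fail.

1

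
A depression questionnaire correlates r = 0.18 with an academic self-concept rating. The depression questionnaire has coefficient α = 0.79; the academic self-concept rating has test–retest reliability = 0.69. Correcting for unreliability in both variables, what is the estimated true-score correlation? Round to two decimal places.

r_true = r_obs / √(r_xx · r_yy) = 0.18 / √(0.79 × 0.69) = 0.18 / √0.5451 = 0.18 / 0.7383 ≈ 0.24.

0.24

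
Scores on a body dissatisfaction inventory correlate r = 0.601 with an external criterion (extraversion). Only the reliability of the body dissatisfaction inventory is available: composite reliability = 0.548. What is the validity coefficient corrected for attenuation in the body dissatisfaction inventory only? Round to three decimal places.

Single correction: r_c = r_obs / √r_xx = 0.601 / √0.548 = 0.601 / 0.7403 ≈ 0.812.

0.812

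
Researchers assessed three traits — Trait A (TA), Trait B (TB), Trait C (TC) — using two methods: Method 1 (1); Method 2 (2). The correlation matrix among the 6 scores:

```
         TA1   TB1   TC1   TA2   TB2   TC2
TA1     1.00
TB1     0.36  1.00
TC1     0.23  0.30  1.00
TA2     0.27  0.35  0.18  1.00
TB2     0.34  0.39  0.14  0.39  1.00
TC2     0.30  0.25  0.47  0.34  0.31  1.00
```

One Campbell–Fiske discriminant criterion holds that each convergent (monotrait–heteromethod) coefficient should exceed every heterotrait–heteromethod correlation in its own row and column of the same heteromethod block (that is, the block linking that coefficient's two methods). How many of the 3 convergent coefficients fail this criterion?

Checking each validity diagonal entry against its comparison values:
TA (methods 1·2): 0.27 vs {0.34, 0.35, 0.30, 0.18} → fail.
TB (methods 1·2): 0.39 vs {0.35, 0.34, 0.25, 0.14} → pass.
TC (methods 1·2): 0.47 vs {0.18, 0.30, 0.14, 0.25} → pass.
1 of 3 fail.

1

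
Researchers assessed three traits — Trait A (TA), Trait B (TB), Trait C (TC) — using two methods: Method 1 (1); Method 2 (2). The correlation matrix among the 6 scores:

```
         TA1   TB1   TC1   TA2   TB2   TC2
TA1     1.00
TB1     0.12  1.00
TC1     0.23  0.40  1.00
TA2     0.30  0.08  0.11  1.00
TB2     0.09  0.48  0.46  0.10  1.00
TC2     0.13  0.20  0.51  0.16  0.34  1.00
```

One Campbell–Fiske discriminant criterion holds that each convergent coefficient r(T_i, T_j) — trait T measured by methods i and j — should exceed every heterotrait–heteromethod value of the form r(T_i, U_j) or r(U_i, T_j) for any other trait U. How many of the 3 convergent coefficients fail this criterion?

Checking each validity diagonal entry against its comparison values:
TA (methods 1·2): 0.30 vs {0.09, 0.08, 0.13, 0.11} → pass.
TB (methods 1·2): 0.48 vs {0.08, 0.09, 0.20, 0.46} → pass.
TC (methods 1·2): 0.51 vs {0.11, 0.13, 0.46, 0.20} → pass.
0 of 3 fail.

0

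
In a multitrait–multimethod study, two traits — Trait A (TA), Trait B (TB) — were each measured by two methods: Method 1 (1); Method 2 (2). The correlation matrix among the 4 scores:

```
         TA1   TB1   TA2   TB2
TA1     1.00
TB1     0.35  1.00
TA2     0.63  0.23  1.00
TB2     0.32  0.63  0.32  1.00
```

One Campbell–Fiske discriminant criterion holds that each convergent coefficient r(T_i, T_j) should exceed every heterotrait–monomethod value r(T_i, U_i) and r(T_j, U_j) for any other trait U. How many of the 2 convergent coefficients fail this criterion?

0

Each convergent coefficient versus the relevant comparison correlations:
TA (methods 1·2): 0.63 vs {0.35, 0.32} → pass.
TB (methods 1·2): 0.63 vs {0.35, 0.32} → pass.
0 of 2 fail.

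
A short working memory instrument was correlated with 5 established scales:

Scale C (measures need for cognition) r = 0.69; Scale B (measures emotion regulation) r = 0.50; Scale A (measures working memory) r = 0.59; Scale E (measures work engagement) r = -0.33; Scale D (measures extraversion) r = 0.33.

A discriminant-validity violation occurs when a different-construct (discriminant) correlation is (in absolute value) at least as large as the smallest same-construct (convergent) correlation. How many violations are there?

Convergent (same construct = working memory): Scale A.
Smallest convergent = 0.59. Discriminant |r|: 0.69, 0.50, 0.33, 0.33; count ≥ 0.59 → 1.

1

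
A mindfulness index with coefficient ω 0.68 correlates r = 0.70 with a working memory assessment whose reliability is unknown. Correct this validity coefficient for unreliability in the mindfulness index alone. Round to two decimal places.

0.85

Single correction: r_c = r_obs / √r_xx = 0.70 / √0.68 = 0.70 / 0.8246 ≈ 0.85.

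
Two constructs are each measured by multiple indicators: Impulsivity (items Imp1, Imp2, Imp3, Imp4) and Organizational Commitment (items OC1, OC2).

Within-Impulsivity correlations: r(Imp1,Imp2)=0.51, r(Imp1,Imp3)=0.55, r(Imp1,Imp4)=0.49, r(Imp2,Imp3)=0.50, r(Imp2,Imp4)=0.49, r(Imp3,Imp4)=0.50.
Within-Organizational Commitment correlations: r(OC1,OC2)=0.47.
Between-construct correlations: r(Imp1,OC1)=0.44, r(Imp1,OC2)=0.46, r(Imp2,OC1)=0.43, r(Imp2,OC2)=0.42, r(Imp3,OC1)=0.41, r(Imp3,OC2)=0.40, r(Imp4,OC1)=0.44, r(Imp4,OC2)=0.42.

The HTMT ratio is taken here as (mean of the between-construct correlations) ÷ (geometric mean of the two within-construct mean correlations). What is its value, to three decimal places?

0.876

Between-construct mean = 3.42/8 = 0.4275.
Mean within-Imp = 3.04/6 = 0.5067; mean within-OC = 0.47/1 = 0.4700.
Geometric mean = √(0.5067 × 0.4700) = 0.4880.
HTMT = 0.4275 / 0.4880 = 0.876.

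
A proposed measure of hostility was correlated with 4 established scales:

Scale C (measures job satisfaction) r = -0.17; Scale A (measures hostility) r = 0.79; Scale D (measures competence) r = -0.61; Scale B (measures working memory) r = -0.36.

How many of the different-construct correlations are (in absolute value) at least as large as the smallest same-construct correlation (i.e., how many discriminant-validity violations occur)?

0

Convergent (same construct = hostility): Scale A.
Smallest convergent = 0.79. Discriminant |r|: 0.17, 0.61, 0.36; count ≥ 0.79 → 0.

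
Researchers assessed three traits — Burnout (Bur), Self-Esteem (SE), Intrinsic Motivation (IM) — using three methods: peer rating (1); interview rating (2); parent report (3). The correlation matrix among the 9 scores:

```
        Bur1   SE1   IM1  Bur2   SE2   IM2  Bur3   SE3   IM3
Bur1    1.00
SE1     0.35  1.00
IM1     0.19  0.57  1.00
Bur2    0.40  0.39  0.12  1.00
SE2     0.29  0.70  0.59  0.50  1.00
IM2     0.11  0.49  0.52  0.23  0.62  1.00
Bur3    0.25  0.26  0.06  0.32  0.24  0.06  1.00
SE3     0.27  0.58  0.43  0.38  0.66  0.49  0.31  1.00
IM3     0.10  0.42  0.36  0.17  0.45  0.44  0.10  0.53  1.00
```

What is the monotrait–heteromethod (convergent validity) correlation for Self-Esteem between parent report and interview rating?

Same trait (SE), different methods: r(SE3, SE2) = 0.66.

0.66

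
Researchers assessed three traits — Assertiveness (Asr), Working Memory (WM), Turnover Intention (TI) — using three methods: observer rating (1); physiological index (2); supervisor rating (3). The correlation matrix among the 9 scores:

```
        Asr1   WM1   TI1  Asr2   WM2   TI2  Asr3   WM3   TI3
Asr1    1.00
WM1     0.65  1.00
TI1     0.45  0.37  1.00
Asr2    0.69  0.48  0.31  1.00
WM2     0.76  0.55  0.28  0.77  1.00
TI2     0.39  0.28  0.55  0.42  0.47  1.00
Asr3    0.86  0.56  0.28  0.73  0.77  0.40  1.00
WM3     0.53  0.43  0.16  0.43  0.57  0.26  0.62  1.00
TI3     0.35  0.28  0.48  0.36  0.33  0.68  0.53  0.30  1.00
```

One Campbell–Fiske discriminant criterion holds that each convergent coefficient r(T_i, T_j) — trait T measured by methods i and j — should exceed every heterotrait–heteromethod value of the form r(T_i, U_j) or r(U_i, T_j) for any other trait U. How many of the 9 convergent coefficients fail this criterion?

Convergent coefficients and their comparison sets:
Asr (methods 1·2): 0.69 vs {0.76, 0.48, 0.39, 0.31} → fail.
Asr (methods 1·3): 0.86 vs {0.53, 0.56, 0.35, 0.28} → pass.
Asr (methods 2·3): 0.73 vs {0.43, 0.77, 0.36, 0.40} → fail.
WM (methods 1·2): 0.55 vs {0.48, 0.76, 0.28, 0.28} → fail.
WM (methods 1·3): 0.43 vs {0.56, 0.53, 0.28, 0.16} → fail.
WM (methods 2·3): 0.57 vs {0.77, 0.43, 0.33, 0.26} → fail.
TI (methods 1·2): 0.55 vs {0.31, 0.39, 0.28, 0.28} → pass.
TI (methods 1·3): 0.48 vs {0.28, 0.35, 0.16, 0.28} → pass.
TI (methods 2·3): 0.68 vs {0.40, 0.36, 0.26, 0.33} → pass.
5 of 9 fail.

5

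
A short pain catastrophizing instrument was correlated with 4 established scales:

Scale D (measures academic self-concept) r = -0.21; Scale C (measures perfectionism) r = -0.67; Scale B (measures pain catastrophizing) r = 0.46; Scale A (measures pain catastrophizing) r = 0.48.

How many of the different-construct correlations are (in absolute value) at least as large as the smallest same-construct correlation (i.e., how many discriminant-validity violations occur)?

1

Convergent (same construct = pain catastrophizing): Scale B, Scale A.
Smallest convergent = 0.46. Discriminant |r|: 0.21, 0.67; count ≥ 0.46 → 1.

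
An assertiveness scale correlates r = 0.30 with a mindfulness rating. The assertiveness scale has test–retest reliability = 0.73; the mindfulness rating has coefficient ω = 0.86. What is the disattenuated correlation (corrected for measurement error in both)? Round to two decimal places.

r_true = r_obs / √(r_xx · r_yy) = 0.30 / √(0.73 × 0.86) = 0.30 / √0.6278 = 0.30 / 0.7923 ≈ 0.38.

0.38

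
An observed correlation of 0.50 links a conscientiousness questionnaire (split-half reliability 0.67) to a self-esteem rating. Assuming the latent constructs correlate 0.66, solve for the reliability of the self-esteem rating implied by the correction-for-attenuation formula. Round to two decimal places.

0.86

r_true = r_obs / √(r_xx · r_yy) ⇒ 0.66 = 0.50 / √(0.67 · r_yy).
√(0.67 · r_yy) = 0.50 / 0.66 = 0.7576; 0.67 · r_yy = 0.5740; r_yy = 0.5740 / 0.67 ≈ 0.86.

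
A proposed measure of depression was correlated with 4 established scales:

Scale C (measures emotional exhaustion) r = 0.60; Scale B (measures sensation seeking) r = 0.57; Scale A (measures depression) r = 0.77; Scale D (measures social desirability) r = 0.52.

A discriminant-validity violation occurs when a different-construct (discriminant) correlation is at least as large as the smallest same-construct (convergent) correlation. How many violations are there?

0

Convergent (same construct = depression): Scale A.
Smallest convergent = 0.77. Discriminant values: 0.60, 0.57, 0.52; count ≥ 0.77 → 0.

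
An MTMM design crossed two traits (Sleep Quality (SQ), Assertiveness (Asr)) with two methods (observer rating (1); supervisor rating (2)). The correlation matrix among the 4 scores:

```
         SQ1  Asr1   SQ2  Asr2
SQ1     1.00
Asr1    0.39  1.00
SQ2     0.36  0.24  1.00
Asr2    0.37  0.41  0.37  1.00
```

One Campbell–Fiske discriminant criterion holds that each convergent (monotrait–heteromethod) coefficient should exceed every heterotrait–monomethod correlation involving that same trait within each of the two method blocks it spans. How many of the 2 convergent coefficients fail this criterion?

Convergent coefficients and their comparison sets:
SQ (methods 1·2): 0.36 vs {0.39, 0.37} → fail.
Asr (methods 1·2): 0.41 vs {0.39, 0.37} → pass.
1 of 2 fail.

1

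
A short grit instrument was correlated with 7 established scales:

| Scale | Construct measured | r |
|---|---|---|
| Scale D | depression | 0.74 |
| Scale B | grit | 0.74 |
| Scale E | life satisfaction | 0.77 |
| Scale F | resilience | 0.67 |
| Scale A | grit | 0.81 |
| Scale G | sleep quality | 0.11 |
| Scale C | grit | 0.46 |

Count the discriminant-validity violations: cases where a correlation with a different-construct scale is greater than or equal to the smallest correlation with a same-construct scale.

3

Convergent (same construct = grit): Scale B, Scale A, Scale C.
Smallest convergent = 0.46. Discriminant values: 0.74, 0.77, 0.67, 0.11; count ≥ 0.46 → 3.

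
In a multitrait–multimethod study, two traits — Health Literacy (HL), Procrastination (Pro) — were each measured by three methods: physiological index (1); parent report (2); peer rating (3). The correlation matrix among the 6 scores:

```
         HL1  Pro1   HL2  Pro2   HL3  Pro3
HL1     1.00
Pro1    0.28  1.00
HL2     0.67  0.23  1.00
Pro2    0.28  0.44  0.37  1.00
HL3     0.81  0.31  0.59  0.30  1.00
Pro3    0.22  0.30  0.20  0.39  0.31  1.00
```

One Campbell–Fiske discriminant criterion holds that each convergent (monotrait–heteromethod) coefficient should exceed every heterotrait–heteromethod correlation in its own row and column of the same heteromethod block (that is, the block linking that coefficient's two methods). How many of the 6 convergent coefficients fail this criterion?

Checking each validity diagonal entry against its comparison values:
HL (methods 1·2): 0.67 vs {0.28, 0.23} → pass.
HL (methods 1·3): 0.81 vs {0.22, 0.31} → pass.
HL (methods 2·3): 0.59 vs {0.20, 0.30} → pass.
Pro (methods 1·2): 0.44 vs {0.23, 0.28} → pass.
Pro (methods 1·3): 0.30 vs {0.31, 0.22} → fail.
Pro (methods 2·3): 0.39 vs {0.30, 0.20} → pass.
1 of 6 fail.

1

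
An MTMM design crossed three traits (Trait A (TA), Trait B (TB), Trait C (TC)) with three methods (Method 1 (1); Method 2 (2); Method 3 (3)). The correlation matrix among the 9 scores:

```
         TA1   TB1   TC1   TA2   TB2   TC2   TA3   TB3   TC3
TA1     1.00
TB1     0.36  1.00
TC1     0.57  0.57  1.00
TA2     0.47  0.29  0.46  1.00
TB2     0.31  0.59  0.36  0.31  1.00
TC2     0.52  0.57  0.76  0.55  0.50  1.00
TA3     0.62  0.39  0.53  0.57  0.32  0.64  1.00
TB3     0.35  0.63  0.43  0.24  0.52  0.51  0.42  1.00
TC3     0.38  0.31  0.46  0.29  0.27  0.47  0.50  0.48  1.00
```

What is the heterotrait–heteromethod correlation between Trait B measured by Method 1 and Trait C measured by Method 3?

0.31

Different traits and methods: r(TB1, TC3) = 0.31.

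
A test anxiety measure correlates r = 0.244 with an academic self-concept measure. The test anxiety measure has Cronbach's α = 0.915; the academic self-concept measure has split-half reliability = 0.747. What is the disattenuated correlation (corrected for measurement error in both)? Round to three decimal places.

0.295

r_true = r_obs / √(r_xx · r_yy) = 0.244 / √(0.915 × 0.747) = 0.244 / √0.683505 = 0.244 / 0.8267 ≈ 0.295.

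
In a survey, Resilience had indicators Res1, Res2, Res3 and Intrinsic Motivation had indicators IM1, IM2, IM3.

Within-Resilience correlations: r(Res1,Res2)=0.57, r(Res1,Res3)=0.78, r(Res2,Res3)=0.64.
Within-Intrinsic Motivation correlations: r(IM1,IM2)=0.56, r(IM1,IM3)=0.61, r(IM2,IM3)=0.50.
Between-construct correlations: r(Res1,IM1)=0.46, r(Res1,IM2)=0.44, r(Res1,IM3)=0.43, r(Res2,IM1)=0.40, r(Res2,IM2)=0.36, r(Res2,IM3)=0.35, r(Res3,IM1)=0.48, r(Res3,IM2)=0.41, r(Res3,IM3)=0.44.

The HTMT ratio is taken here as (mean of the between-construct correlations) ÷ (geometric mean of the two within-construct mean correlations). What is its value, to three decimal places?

0.689

Between-construct mean = 3.77/9 = 0.4189.
Mean within-Res = 1.99/3 = 0.6633; mean within-IM = 1.67/3 = 0.5567.
Geometric mean = √(0.6633 × 0.5567) = 0.6077.
HTMT = 0.4189 / 0.6077 = 0.689.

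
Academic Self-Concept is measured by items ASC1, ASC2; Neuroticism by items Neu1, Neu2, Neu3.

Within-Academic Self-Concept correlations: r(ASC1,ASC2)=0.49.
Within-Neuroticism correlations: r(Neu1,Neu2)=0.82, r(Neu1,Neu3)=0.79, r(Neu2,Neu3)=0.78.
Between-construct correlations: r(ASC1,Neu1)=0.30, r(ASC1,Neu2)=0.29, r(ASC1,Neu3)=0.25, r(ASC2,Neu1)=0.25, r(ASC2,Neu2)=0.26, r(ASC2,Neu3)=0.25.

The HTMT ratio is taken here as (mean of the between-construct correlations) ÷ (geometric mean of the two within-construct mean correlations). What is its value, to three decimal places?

0.427

Between-construct mean = 1.60/6 = 0.2667.
Mean within-ASC = 0.49/1 = 0.4900; mean within-Neu = 2.39/3 = 0.7967.
Geometric mean = √(0.4900 × 0.7967) = 0.6248.
HTMT = 0.2667 / 0.6248 = 0.427.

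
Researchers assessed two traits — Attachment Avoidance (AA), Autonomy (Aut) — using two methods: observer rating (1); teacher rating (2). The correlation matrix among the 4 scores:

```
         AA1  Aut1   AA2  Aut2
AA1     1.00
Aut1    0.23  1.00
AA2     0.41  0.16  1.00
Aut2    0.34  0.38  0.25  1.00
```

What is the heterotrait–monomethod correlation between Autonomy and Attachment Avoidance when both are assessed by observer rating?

0.23

Different traits, same method: r(Aut1, AA1) = 0.23.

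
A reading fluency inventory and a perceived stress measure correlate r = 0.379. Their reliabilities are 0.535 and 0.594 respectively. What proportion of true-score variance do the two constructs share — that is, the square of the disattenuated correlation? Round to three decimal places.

0.452

Disattenuated r = 0.379 / √(0.535 × 0.594) = 0.379 / 0.5637 = 0.6723.
Shared true-score variance = 0.6723² = 0.4520 ≈ 0.452.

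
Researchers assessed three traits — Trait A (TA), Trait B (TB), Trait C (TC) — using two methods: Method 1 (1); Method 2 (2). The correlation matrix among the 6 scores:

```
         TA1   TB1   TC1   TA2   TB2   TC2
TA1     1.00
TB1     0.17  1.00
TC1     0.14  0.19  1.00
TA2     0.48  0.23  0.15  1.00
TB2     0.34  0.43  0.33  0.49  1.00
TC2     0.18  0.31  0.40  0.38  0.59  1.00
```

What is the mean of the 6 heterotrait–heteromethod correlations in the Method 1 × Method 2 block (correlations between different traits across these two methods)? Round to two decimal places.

HTHM values (method 1 × method 2): 0.34, 0.18, 0.23, 0.31, 0.15, 0.33; mean = 1.54/6 = 0.26.

0.26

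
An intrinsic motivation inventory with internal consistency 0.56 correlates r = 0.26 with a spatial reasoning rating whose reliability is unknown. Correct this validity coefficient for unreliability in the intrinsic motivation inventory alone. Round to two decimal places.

0.35

Single correction: r_c = r_obs / √r_xx = 0.26 / √0.56 = 0.26 / 0.7483 ≈ 0.35.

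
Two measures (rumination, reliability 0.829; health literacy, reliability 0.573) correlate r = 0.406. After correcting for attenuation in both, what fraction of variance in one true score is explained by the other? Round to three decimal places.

Disattenuated r = 0.406 / √(0.829 × 0.573) = 0.406 / 0.6892 = 0.5891.
Shared true-score variance = 0.5891² = 0.3470 ≈ 0.347.

0.347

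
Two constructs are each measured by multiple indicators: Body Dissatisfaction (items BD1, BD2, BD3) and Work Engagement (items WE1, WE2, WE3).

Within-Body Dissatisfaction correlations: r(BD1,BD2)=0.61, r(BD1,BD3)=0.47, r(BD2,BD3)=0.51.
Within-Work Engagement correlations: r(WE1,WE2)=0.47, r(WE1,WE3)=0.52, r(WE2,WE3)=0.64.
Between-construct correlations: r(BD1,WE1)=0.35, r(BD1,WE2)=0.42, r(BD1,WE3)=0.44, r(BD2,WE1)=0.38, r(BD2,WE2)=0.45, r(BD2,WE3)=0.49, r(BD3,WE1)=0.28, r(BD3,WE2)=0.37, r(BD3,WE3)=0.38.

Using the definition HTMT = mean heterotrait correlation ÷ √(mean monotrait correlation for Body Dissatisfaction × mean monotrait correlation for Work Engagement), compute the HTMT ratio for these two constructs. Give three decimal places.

Mean between = 3.56/9 = 0.3956.
Mean within-BD = 1.59/3 = 0.5300; mean within-WE = 1.63/3 = 0.5433.
Geometric mean = √(0.5300 × 0.5433) = 0.5366.
HTMT = 0.3956 / 0.5366 = 0.737.

0.737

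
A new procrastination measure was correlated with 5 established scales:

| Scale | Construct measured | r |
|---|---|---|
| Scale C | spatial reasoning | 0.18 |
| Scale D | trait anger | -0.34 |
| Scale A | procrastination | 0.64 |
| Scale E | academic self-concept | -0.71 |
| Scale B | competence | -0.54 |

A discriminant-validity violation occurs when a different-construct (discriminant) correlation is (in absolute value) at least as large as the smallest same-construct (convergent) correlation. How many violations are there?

Convergent (same construct = procrastination): Scale A.
Smallest convergent = 0.64. Discriminant |r|: 0.18, 0.34, 0.71, 0.54; count ≥ 0.64 → 1.

1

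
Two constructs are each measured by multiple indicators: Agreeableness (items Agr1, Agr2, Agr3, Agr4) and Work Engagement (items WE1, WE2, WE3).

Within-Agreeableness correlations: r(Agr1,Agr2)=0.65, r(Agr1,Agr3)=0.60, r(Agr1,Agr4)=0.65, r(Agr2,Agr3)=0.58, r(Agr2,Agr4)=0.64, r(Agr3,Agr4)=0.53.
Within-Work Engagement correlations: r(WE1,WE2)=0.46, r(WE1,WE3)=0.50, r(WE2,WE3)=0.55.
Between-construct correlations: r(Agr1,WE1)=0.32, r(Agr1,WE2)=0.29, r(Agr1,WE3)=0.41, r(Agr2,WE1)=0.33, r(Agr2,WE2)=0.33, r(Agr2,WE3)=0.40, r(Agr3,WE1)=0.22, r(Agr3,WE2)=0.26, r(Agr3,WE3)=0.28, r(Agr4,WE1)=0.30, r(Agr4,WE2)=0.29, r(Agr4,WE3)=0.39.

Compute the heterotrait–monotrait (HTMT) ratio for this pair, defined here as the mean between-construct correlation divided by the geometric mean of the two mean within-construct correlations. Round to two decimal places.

Between-construct mean = 3.82/12 = 0.3183.
Mean within-Agr = 3.65/6 = 0.6083; mean within-WE = 1.51/3 = 0.5033.
Geometric mean = √(0.6083 × 0.5033) = 0.5533.
HTMT = 0.3183 / 0.5533 = 0.58.

0.58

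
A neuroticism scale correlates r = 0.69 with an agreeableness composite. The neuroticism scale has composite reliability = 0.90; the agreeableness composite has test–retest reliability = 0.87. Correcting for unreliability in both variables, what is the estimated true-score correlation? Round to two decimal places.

r_true = r_obs / √(r_xx · r_yy) = 0.69 / √(0.90 × 0.87) = 0.69 / √0.7830 = 0.69 / 0.8849 ≈ 0.78.

0.78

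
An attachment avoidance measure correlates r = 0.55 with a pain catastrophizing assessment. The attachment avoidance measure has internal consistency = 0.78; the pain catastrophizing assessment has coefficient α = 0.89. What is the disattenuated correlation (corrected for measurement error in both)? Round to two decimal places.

0.66

r_true = r_obs / √(r_xx · r_yy) = 0.55 / √(0.78 × 0.89) = 0.55 / √0.6942 = 0.55 / 0.8332 ≈ 0.66.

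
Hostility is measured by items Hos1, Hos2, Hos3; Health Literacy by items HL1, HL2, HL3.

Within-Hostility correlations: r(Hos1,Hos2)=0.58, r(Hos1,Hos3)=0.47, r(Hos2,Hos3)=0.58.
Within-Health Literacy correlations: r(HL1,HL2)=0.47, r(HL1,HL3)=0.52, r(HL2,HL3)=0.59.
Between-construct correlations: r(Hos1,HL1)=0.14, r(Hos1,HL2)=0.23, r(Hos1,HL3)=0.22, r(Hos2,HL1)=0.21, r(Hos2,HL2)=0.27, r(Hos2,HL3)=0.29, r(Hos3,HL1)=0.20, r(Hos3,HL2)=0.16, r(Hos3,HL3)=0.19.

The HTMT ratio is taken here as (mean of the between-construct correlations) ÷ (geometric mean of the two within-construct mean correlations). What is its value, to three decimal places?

Between-construct mean = 1.91/9 = 0.2122.
Mean within-Hos = 1.63/3 = 0.5433; mean within-HL = 1.58/3 = 0.5267.
Geometric mean = √(0.5433 × 0.5267) = 0.5349.
HTMT = 0.2122 / 0.5349 = 0.397.

0.397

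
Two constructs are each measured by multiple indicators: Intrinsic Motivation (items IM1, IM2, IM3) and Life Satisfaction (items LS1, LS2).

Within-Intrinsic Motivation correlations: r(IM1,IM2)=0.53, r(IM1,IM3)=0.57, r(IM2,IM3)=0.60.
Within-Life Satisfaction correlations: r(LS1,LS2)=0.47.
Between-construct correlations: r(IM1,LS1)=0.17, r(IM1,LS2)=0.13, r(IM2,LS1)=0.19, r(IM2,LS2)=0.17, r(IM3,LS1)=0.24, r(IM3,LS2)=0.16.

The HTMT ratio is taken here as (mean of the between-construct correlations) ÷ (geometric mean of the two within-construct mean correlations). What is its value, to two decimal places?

Mean between = 1.06/6 = 0.1767.
Mean within-IM = 1.70/3 = 0.5667; mean within-LS = 0.47/1 = 0.4700.
Geometric mean = √(0.5667 × 0.4700) = 0.5161.
HTMT = 0.1767 / 0.5161 = 0.34.

0.34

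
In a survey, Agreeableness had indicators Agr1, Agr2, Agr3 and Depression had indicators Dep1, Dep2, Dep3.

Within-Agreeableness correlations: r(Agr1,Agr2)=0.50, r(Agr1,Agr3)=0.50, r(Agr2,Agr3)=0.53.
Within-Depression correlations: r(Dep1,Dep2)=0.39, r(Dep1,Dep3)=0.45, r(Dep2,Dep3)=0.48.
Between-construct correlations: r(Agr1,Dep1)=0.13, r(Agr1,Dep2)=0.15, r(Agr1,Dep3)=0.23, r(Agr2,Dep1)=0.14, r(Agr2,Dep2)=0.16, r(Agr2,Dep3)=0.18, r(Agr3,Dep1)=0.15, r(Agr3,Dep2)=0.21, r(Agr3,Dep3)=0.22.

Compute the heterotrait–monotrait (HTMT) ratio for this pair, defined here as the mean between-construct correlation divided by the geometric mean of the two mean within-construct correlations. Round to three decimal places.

0.368

Between-construct mean = 1.57/9 = 0.1744.
Mean within-Agr = 1.53/3 = 0.5100; mean within-Dep = 1.32/3 = 0.4400.
Geometric mean = √(0.5100 × 0.4400) = 0.4737.
HTMT = 0.1744 / 0.4737 = 0.368.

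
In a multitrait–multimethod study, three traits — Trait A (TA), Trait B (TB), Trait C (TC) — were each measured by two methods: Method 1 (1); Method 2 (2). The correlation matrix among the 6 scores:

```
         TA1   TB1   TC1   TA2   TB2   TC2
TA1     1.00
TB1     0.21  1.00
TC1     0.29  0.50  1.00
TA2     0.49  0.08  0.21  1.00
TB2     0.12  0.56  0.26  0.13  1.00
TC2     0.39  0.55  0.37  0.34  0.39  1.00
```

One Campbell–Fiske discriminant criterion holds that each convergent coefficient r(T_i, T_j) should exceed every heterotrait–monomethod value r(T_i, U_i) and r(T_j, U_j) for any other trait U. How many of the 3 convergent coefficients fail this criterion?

1

Convergent coefficients and their comparison sets:
TA (methods 1·2): 0.49 vs {0.21, 0.13, 0.29, 0.34} → pass.
TB (methods 1·2): 0.56 vs {0.21, 0.13, 0.50, 0.39} → pass.
TC (methods 1·2): 0.37 vs {0.29, 0.34, 0.50, 0.39} → fail.
1 of 3 fail.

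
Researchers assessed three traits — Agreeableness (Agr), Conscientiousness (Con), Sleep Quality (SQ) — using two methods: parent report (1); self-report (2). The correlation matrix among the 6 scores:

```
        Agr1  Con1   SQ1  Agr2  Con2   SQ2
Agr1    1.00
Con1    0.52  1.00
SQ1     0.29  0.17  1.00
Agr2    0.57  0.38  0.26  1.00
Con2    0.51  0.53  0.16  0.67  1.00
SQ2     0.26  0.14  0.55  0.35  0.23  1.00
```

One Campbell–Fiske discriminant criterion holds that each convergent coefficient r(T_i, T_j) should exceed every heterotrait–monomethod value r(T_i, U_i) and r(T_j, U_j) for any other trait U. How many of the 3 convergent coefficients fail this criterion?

Each convergent coefficient versus the relevant comparison correlations:
Agr (methods 1·2): 0.57 vs {0.52, 0.67, 0.29, 0.35} → fail.
Con (methods 1·2): 0.53 vs {0.52, 0.67, 0.17, 0.23} → fail.
SQ (methods 1·2): 0.55 vs {0.29, 0.35, 0.17, 0.23} → pass.
2 of 3 fail.

2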